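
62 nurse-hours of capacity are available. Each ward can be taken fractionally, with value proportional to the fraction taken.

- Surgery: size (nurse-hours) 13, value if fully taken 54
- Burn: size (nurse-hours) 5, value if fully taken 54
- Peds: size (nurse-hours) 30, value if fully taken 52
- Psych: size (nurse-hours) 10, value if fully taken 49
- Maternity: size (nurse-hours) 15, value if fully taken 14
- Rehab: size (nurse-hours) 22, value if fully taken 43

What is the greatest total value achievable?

220.8

Rank by value-to-size ratio: Burn 54/5≈10.8, Psych 49/10≈4.9, Surgery 54/13≈4.15, Rehab 43/22≈1.95, Peds 52/30≈1.73, Maternity 14/15≈0.933.
Take all of Burn (5 nurse-hours, value 54) — 57 nurse-hours left.
Psych: take in full, 10 nurse-hours for value 49 — 47 left.
All 13 nurse-hours of Surgery fit (value 54) — 34 remain.
Rehab: take in full, 22 nurse-hours for value 43 — 12 left.
Only 12 nurse-hours remain; take 12/30 of Peds for value 52×12/30 = 20.8.
Total value = 220.8.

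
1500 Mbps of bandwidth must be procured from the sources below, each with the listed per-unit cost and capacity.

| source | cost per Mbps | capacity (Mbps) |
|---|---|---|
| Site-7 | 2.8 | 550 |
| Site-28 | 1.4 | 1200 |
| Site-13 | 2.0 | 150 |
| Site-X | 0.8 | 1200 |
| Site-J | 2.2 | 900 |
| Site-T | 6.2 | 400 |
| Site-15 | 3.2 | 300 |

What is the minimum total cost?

Use sources in increasing cost order.
Take 1200 from Site-X at 0.8 — need 300 more.
Site-28 (1.4): take the remaining 300 — done.
Site-13, Site-J, Site-7, Site-15, Site-T: unused.
Cost = 1200×0.8 + 300×1.4 = 1380.

1380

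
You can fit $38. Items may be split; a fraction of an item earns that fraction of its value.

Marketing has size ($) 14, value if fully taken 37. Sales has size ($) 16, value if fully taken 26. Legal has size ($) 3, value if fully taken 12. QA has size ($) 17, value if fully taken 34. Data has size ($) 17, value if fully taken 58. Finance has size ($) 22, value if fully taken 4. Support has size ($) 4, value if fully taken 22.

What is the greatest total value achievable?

129

Rank by value-to-size ratio: Support 22/4≈5.5, Legal 12/3≈4, Data 58/17≈3.41, Marketing 37/14≈2.64, QA 34/17≈2, Sales 26/16≈1.62, Finance 4/22≈0.182.
All 4 $ of Support fit (value 22) → 34 remain.
Take all of Legal (3 $, value 12) → 31 $ left.
Take all of Data (17 $, value 58) → 14 $ left.
Marketing: take in full, 14 $ for value 37 → 0 left.
Total value = 129.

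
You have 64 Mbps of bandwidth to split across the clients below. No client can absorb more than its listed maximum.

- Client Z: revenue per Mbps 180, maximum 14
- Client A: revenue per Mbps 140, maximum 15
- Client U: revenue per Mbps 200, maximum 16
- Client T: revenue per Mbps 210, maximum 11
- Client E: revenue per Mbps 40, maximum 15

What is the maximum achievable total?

Order the clients by revenue per Mbps: Client T 210 > Client U 200 > Client Z 180 > Client A 140 > Client E 40.
Client T takes 11 to reach its cap of 11 ; 53 left.
Client U: +16 to 16 (cap) ; 37 left.
Give Client Z 14 to hit its cap of 14 ; 23 left.
Client A: +15 to 15 (cap) ; 8 left.
Only 8 left; Client E takes them to reach 8.
Total = 180×14 + 140×15 + 200×16 + 210×11 + 40×8 = 10450.

10450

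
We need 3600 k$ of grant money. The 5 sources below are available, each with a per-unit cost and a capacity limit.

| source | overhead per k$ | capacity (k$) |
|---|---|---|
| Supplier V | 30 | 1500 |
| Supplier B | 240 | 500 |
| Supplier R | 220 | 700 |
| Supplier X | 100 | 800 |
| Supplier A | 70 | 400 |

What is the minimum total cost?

Use sources in increasing cost order.
Supplier V at 30: take all 1500 k$ — 2100 still needed.
Supplier A (70): use full 400 — 1700 k$ to go.
Take 800 from Supplier X at 100 — need 900 more.
Take 700 from Supplier R at 220 — need 200 more.
Supplier B (240): take the remaining 200 — done.
Cost = 1500×30 + 400×70 + 800×100 + 700×220 + 200×240 = 355000.

355000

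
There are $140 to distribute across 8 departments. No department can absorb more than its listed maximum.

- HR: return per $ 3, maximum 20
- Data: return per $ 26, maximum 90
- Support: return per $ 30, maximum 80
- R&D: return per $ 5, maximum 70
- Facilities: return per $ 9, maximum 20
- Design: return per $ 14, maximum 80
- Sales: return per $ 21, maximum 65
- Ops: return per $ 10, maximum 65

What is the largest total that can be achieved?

Highest return per $ first: Support 30 > Data 26 > Sales 21 > Design 14 > Ops 10 > Facilities 9 > R&D 5 > HR 3.
Support takes 80 to reach its cap of 80 → 60 left.
Data: +60 (room for 90) → 60. Pool exhausted.
Total = 26×60 + 30×80 = 3960.

3960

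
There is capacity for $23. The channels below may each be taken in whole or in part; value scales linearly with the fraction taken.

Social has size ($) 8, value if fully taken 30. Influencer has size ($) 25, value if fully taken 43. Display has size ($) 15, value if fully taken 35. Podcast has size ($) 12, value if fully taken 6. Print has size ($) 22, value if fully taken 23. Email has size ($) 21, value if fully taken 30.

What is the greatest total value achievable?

Rank by value-to-size ratio: Social 30/8≈3.75, Display 35/15≈2.33, Influencer 43/25≈1.72, Email 30/21≈1.43, Print 23/22≈1.05, Podcast 6/12≈0.5.
All 8 $ of Social fit (value 30) ; 15 remain.
All 15 $ of Display fit (value 35) ; 0 remain.
Total value = 65.

65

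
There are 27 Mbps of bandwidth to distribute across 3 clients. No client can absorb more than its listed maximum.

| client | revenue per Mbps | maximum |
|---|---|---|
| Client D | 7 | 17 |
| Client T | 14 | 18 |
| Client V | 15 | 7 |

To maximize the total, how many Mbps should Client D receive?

Order the clients by revenue per Mbps: Client V 15 > Client T 14 > Client D 7.
Give Client V 7 to hit its cap of 7 → 20 left.
Give Client T 18 to hit its cap of 18 → 2 left.
Client D: +2 (room for 17) → 2. Pool exhausted.

2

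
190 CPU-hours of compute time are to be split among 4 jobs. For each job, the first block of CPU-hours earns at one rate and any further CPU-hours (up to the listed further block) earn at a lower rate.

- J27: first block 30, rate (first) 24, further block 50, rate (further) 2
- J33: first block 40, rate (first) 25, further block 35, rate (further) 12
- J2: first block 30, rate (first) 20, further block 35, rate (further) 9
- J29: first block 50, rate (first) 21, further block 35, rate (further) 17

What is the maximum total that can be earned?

4025

Order all 8 blocks by rate: J33/T1 25 > J27/T1 24 > J29/T1 21 > J2/T1 20 > J29/T2 17 > J33/T2 12 > J2/T2 9 > J27/T2 2.
J33/T1 (25): +40 ; 150 left.
Fill J27 T1 block (30 at 24) ; 120 left.
J29 T1 at 21: fill all 50 ; 70 left.
J2/T1 (20): +30 ; 40 left.
Fill J29 T2 block (35 at 17) ; 5 left.
5 remain; put them into J33 T2 at 12.
Total = 25×40 + 24×30 + 21×50 + 20×30 + 17×35 + 12×5 = 4025.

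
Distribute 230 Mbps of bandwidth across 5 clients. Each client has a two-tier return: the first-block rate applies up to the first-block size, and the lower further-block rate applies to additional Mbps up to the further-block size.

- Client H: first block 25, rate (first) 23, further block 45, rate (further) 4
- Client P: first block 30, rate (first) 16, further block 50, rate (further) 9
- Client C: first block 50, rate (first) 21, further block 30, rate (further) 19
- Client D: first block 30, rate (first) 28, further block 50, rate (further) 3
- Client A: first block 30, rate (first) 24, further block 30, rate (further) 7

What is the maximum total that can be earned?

Order all 10 blocks by rate: Client D/first 28 > Client A/first 24 > Client H/first 23 > Client C/first 21 > Client C/second 19 > Client P/first 16 > Client P/second 9 > Client A/second 7 > Client H/second 4 > Client D/second 3.
Client D/first (28): +30 ; 200 left.
Client A first at 24: fill all 30 ; 170 left.
Client H/first (23): +25 ; 145 left.
Client C first at 21: fill all 50 ; 95 left.
Fill Client C second block (30 at 19) ; 65 left.
Client P/first (16): +30 ; 35 left.
Client P/second: +35 of 50 at 9; pool empty.
Total = 28×30 + 24×30 + 23×25 + 21×50 + 19×30 + 16×30 + 9×35 = 4550.

4550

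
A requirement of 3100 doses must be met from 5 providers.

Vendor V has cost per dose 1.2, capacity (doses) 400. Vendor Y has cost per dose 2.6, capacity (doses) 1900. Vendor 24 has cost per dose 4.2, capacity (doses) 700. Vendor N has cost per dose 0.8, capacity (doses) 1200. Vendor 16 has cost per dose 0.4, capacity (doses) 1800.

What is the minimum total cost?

Fill from the cheapest provider first.
Vendor 16 at 0.4: take all 1800 doses → 1300 still needed.
Take 1200 from Vendor N at 0.8 → need 100 more.
Vendor V at 1.2: take 100 of its 400 → requirement met.
Vendor Y, Vendor 24: unused.
Cost = 1800×0.4 + 1200×0.8 + 100×1.2 = 1800.

1800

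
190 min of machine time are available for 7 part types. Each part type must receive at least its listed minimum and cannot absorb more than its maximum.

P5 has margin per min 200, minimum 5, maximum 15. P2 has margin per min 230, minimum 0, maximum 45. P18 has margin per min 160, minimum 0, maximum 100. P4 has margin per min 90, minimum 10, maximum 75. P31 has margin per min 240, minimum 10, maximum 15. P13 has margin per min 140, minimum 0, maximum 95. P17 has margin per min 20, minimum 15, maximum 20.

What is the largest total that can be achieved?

32550

Meeting every minimum uses 5+0+0+10+10+0+15 = 40 min, leaving 150.
Rank by margin per min: P31 240 > P2 230 > P5 200 > P18 160 > P13 140 > P4 90 > P17 20.
P31 takes 5 more to reach its cap of 15 ; 145 left.
Give P2 45 more to hit its cap of 45 ; 100 left.
P5 takes 10 more to reach its cap of 15 ; 90 left.
Only 90 left; P18 takes them to reach 90.
Total = 200×15 + 230×45 + 160×90 + 90×10 + 240×15 + 20×15 = 32550.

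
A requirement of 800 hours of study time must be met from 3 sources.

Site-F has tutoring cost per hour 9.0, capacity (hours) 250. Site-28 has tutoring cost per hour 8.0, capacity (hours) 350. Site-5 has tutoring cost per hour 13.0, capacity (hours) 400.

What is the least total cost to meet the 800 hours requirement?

Use sources in increasing cost order.
Site-28 (8.0): use full 350 ; 450 hours to go.
Site-F at 9.0: take all 250 hours ; 200 still needed.
Take 200 from Site-5 at 13.0 to finish.
Cost = 350×8.0 + 250×9.0 + 200×13.0 = 7650.

7650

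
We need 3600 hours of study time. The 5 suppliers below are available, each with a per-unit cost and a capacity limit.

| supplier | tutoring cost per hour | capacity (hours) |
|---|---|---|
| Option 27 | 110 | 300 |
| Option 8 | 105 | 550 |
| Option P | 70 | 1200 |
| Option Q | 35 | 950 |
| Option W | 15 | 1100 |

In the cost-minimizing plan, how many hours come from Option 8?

350

Fill from the cheapest supplier first.
Option W at 15: take all 1100 hours — 2500 still needed.
Option Q (35): use full 950 — 1550 hours to go.
Option P (70): use full 1200 — 350 hours to go.
Option 8 at 105: take 350 of its 550 — requirement met.
Option 27: unused.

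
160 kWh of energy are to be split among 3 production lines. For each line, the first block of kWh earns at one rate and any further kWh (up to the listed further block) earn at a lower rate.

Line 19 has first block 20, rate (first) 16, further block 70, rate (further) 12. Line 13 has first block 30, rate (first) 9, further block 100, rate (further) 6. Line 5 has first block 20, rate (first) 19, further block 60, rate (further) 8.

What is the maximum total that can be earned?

Treat each block as its own option and order by rate: Line 5/first 19 > Line 19/first 16 > Line 19/second 12 > Line 13/first 9 > Line 5/second 8 > Line 13/second 6.
Fill Line 5 first block (20 at 19) — 140 left.
Fill Line 19 first block (20 at 16) — 120 left.
Line 19 second at 12: fill all 70 — 50 left.
Line 13 first at 9: fill all 30 — 20 left.
Line 5 second at 8: only 20 left, fill 20.
Total = 19×20 + 16×20 + 12×70 + 9×30 + 8×20 = 1970.

1970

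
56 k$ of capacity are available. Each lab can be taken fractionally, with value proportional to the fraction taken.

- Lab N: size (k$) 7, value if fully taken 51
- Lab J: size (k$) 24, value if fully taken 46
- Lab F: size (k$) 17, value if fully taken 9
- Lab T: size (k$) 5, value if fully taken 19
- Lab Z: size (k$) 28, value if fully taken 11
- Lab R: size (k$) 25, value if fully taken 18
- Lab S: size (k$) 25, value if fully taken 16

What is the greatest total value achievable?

130.4

Best value per unit of size first: Lab N 51/7≈7.29, Lab T 19/5≈3.8, Lab J 46/24≈1.92, Lab R 18/25≈0.72, Lab S 16/25≈0.64, Lab F 9/17≈0.529, Lab Z 11/28≈0.393.
Lab N: take in full, 7 k$ for value 51 → 49 left.
Take all of Lab T (5 k$, value 19) → 44 k$ left.
Lab J: take in full, 24 k$ for value 46 → 20 left.
20 k$ left: a 20/25 share of Lab R gives 18×20/25 = 14.4.
Total value = 130.4.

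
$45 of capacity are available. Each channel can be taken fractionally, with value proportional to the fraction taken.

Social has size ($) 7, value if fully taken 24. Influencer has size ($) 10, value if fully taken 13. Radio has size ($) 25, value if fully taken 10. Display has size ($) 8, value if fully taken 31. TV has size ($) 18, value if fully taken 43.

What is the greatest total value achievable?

111.8

Rank by value-to-size ratio: Display 31/8≈3.88, Social 24/7≈3.43, TV 43/18≈2.39, Influencer 13/10≈1.3, Radio 10/25≈0.4.
All 8 $ of Display fit (value 31) — 37 remain.
Social: take in full, 7 $ for value 24 — 30 left.
All 18 $ of TV fit (value 43) — 12 remain.
Take all of Influencer (10 $, value 13) — 2 $ left.
Fill the last 2 $ with part of Radio: 2/25 of it earns 0.8.
Total value = 111.8.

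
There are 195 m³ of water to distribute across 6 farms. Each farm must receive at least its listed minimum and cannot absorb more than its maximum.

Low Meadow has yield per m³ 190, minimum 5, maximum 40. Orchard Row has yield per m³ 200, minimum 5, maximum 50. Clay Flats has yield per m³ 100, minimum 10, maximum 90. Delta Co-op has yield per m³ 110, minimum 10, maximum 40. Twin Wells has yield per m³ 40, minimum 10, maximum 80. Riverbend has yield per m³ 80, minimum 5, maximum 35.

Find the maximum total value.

Meeting every minimum uses 5+5+10+10+10+5 = 45 m³, leaving 150.
Highest yield per m³ first: Orchard Row 200 > Low Meadow 190 > Delta Co-op 110 > Clay Flats 100 > Riverbend 80 > Twin Wells 40.
Give Orchard Row 45 more to hit its cap of 50 — 105 left.
Give Low Meadow 35 more to hit its cap of 40 — 70 left.
Delta Co-op: +30 to 40 (cap) — 40 left.
Clay Flats: +40 (room for 80) → 50. Pool exhausted.
Total = 190×40 + 200×50 + 100×50 + 110×40 + 40×10 + 80×5 = 27800.

27800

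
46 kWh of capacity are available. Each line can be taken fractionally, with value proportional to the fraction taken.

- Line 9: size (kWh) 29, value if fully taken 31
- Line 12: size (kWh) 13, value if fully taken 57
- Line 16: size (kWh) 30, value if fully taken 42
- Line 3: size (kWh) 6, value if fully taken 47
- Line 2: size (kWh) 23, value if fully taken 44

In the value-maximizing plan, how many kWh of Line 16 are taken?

4

Best value per unit of size first: Line 3 47/6≈7.83, Line 12 57/13≈4.38, Line 2 44/23≈1.91, Line 16 42/30≈1.4, Line 9 31/29≈1.07.
All 6 kWh of Line 3 fit (value 47) ; 40 remain.
Line 12: take in full, 13 kWh for value 57 ; 27 left.
All 23 kWh of Line 2 fit (value 44) ; 4 remain.
Fill the last 4 kWh with part of Line 16: 4/30 of it earns 5.6.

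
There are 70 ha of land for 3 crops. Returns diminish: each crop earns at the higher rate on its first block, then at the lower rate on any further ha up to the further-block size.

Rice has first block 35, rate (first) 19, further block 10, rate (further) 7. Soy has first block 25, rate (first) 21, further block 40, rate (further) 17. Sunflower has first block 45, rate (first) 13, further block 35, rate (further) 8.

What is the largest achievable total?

1360

Order all 6 blocks by rate: Soy/T1 21 > Rice/T1 19 > Soy/T2 17 > Sunflower/T1 13 > Sunflower/T2 8 > Rice/T2 7.
Soy T1 at 21: fill all 25 — 45 left.
Rice T1 at 19: fill all 35 — 10 left.
Soy T2 at 17: only 10 left, fill 10.
Total = 21×25 + 19×35 + 17×10 = 1360.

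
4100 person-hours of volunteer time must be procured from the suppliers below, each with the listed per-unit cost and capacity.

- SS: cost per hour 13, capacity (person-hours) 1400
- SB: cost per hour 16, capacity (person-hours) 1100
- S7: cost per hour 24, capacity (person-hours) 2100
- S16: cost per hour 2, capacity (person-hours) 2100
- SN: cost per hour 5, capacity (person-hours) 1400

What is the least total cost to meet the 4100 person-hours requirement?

19000

Cheapest first:
Take 2100 from S16 at 2 → need 2000 more.
Take 1400 from SN at 5 → need 600 more.
SS (13): take the remaining 600 → done.
SB, S7: unused.
Cost = 2100×2 + 1400×5 + 600×13 = 19000.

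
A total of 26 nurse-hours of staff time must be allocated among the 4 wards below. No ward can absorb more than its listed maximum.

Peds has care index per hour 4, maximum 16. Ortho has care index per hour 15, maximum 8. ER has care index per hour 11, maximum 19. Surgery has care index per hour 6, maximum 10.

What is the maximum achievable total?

Highest care index per hour first: Ortho 15 > ER 11 > Surgery 6 > Peds 4.
Give Ortho 8 to hit its cap of 8 ; 18 left.
ER: +18 (room for 19) → 18. Pool exhausted.
Total = 15×8 + 11×18 = 318.

318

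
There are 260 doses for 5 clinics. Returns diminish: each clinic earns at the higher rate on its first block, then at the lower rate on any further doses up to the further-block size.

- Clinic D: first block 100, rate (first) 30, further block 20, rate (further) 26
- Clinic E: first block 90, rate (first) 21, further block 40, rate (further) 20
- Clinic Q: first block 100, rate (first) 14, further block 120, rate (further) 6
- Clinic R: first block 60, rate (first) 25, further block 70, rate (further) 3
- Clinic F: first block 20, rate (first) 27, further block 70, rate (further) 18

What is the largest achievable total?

6820

Rank every tier by rate: Clinic D/T1 30 > Clinic F/T1 27 > Clinic D/T2 26 > Clinic R/T1 25 > Clinic E/T1 21 > Clinic E/T2 20 > Clinic F/T2 18 > Clinic Q/T1 14 > Clinic Q/T2 6 > Clinic R/T2 3.
Clinic D/T1 (30): +100 — 160 left.
Fill Clinic F T1 block (20 at 27) — 140 left.
Clinic D T2 at 26: fill all 20 — 120 left.
Fill Clinic R T1 block (60 at 25) — 60 left.
Clinic E T1 at 21: only 60 left, fill 60.
Total = 30×100 + 27×20 + 26×20 + 25×60 + 21×60 = 6820.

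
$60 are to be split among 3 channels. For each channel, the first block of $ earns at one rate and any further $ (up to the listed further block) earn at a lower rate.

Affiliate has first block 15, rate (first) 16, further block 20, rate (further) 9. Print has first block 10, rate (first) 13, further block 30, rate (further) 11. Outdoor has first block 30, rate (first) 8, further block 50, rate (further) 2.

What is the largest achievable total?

745

Rank every tier by rate: Affiliate/T1 16 > Print/T1 13 > Print/T2 11 > Affiliate/T2 9 > Outdoor/T1 8 > Outdoor/T2 2.
Affiliate T1 at 16: fill all 15 ; 45 left.
Print T1 at 13: fill all 10 ; 35 left.
Fill Print T2 block (30 at 11) ; 5 left.
Affiliate/T2: +5 of 20 at 9; pool empty.
Total = 16×15 + 13×10 + 11×30 + 9×5 = 745.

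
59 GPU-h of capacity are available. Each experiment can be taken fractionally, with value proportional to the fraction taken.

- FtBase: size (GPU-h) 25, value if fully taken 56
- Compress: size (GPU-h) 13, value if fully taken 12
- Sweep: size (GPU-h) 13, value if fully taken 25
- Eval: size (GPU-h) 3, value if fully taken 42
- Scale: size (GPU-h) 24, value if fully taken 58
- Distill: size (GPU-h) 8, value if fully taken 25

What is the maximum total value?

Sort by value density: Eval 42/3≈14, Distill 25/8≈3.12, Scale 58/24≈2.42, FtBase 56/25≈2.24, Sweep 25/13≈1.92, Compress 12/13≈0.923.
Take all of Eval (3 GPU-h, value 42) — 56 GPU-h left.
All 8 GPU-h of Distill fit (value 25) — 48 remain.
Take all of Scale (24 GPU-h, value 58) — 24 GPU-h left.
24 GPU-h left: a 24/25 share of FtBase gives 56×24/25 = 53.76.
Total value = 178.76.

178.76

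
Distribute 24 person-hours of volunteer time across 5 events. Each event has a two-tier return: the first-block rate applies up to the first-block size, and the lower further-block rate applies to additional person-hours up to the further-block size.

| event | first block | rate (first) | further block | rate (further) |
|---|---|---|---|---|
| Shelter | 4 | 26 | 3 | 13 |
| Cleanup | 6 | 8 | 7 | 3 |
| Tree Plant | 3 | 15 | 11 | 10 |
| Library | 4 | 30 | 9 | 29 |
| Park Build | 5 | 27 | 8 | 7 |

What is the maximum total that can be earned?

Treat each block as its own option and order by rate: Library/T1 30 > Library/T2 29 > Park Build/T1 27 > Shelter/T1 26 > Tree Plant/T1 15 > Shelter/T2 13 > Tree Plant/T2 10 > Cleanup/T1 8 > Park Build/T2 7 > Cleanup/T2 3.
Library T1 at 30: fill all 4 → 20 left.
Fill Library T2 block (9 at 29) → 11 left.
Fill Park Build T1 block (5 at 27) → 6 left.
Shelter T1 at 26: fill all 4 → 2 left.
Tree Plant T1 at 15: only 2 left, fill 2.
Total = 30×4 + 29×9 + 27×5 + 26×4 + 15×2 = 650.

650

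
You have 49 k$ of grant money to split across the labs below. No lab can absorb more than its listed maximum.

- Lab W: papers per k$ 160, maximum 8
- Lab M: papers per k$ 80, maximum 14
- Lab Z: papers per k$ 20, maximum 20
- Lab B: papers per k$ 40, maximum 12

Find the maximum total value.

Rank by papers per k$: Lab W 160 > Lab M 80 > Lab B 40 > Lab Z 20.
Lab W takes 8 to reach its cap of 8 — 41 left.
Lab M takes 14 to reach its cap of 14 — 27 left.
Lab B: +12 to 12 (cap) — 15 left.
Lab Z: +15 (room for 20) → 15. Pool exhausted.
Total = 160×8 + 80×14 + 20×15 + 40×12 = 3180.

3180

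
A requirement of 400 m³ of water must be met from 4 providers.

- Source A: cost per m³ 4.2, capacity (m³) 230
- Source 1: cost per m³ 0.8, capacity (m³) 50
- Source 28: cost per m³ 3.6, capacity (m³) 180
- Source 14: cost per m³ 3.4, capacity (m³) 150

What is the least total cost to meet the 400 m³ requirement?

Fill from the cheapest provider first.
Source 1 (0.8): use full 50 → 350 m³ to go.
Take 150 from Source 14 at 3.4 → need 200 more.
Take 180 from Source 28 at 3.6 → need 20 more.
Source A (4.2): take the remaining 20 → done.
Cost = 50×0.8 + 150×3.4 + 180×3.6 + 20×4.2 = 1282.

1282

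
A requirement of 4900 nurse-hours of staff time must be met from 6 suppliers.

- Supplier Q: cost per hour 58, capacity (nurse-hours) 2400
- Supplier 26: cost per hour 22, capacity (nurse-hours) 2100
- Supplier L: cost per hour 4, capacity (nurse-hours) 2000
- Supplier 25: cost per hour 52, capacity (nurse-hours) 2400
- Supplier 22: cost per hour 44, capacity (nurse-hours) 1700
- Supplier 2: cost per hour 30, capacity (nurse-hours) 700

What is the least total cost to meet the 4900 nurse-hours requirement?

Fill from the cheapest supplier first.
Supplier L (4): use full 2000 → 2900 nurse-hours to go.
Take 2100 from Supplier 26 at 22 → need 800 more.
Take 700 from Supplier 2 at 30 → need 100 more.
Supplier 22 (44): take the remaining 100 → done.
Supplier 25, Supplier Q: unused.
Cost = 2000×4 + 2100×22 + 700×30 + 100×44 = 79600.

79600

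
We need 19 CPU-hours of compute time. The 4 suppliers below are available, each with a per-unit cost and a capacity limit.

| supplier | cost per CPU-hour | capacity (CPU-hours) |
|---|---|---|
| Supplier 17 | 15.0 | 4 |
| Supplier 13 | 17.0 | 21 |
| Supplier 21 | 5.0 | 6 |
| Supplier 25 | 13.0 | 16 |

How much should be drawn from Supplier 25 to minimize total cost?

Cheapest first:
Supplier 21 at 5.0: take all 6 CPU-hours → 13 still needed.
Take 13 from Supplier 25 at 13.0 to finish.
Supplier 17, Supplier 13: unused.

13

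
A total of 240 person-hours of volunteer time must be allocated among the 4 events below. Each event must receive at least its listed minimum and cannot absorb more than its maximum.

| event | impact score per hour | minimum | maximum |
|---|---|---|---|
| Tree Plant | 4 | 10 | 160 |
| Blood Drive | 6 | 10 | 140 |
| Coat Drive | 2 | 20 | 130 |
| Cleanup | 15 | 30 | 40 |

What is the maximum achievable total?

Meeting every minimum uses 10+10+20+30 = 70 person-hours, leaving 170.
Highest impact score per hour first: Cleanup 15 > Blood Drive 6 > Tree Plant 4 > Coat Drive 2.
Give Cleanup 10 more to hit its cap of 40 ; 160 left.
Blood Drive takes 130 more to reach its cap of 140 ; 30 left.
Only 30 left; Tree Plant takes them to reach 40.
Total = 4×40 + 6×140 + 2×20 + 15×40 = 1640.

1640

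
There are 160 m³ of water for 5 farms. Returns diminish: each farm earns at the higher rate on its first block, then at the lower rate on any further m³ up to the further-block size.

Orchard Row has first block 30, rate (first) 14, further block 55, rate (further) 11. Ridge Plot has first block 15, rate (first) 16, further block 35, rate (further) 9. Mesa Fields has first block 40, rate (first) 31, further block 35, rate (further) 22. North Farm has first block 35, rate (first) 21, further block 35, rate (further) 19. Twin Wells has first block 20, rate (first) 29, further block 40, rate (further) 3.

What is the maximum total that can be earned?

Rank every tier by rate: Mesa Fields/first 31 > Twin Wells/first 29 > Mesa Fields/second 22 > North Farm/first 21 > North Farm/second 19 > Ridge Plot/first 16 > Orchard Row/first 14 > Orchard Row/second 11 > Ridge Plot/second 9 > Twin Wells/second 3.
Fill Mesa Fields first block (40 at 31) — 120 left.
Twin Wells/first (29): +20 — 100 left.
Mesa Fields second at 22: fill all 35 — 65 left.
North Farm first at 21: fill all 35 — 30 left.
30 remain; put them into North Farm second at 19.
Total = 31×40 + 29×20 + 22×35 + 21×35 + 19×30 = 3895.

3895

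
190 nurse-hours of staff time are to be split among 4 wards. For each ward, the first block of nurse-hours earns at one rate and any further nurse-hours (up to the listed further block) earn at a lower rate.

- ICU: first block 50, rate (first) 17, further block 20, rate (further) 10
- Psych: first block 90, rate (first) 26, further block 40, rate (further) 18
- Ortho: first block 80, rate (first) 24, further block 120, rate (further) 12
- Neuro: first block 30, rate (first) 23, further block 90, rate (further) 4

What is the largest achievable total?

4720

Rank every tier by rate: Psych/tier1 26 > Ortho/tier1 24 > Neuro/tier1 23 > Psych/tier2 18 > ICU/tier1 17 > Ortho/tier2 12 > ICU/tier2 10 > Neuro/tier2 4.
Psych tier1 at 26: fill all 90 → 100 left.
Ortho/tier1 (24): +80 → 20 left.
20 remain; put them into Neuro tier1 at 23.
Total = 26×90 + 24×80 + 23×20 = 4720.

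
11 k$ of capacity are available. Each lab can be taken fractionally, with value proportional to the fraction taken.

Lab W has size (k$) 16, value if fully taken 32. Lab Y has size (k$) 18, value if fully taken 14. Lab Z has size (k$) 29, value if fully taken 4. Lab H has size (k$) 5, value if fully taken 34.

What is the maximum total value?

Best value per unit of size first: Lab H 34/5≈6.8, Lab W 32/16≈2, Lab Y 14/18≈0.778, Lab Z 4/29≈0.138.
Lab H: take in full, 5 k$ for value 34 — 6 left.
Only 6 k$ remain; take 6/16 of Lab W for value 32×6/16 = 12.
Total value = 46.

46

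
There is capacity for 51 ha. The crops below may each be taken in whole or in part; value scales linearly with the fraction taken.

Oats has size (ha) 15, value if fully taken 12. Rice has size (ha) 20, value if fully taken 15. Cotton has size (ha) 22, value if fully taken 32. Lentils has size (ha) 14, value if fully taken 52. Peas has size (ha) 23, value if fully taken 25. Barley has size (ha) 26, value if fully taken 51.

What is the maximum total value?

119

Best value per unit of size first: Lentils 52/14≈3.71, Barley 51/26≈1.96, Cotton 32/22≈1.45, Peas 25/23≈1.09, Oats 12/15≈0.8, Rice 15/20≈0.75.
Lentils: take in full, 14 ha for value 52 ; 37 left.
Take all of Barley (26 ha, value 51) ; 11 ha left.
Fill the last 11 ha with part of Cotton: 11/22 of it earns 16.
Total value = 119.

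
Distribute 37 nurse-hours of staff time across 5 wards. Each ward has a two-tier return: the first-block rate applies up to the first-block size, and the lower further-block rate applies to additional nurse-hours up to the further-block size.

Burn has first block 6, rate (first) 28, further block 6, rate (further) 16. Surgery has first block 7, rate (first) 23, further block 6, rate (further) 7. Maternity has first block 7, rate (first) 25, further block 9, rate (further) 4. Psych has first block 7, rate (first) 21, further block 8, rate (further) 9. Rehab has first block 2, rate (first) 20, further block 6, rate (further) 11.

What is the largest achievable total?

Treat each block as its own option and order by rate: Burn/tier1 28 > Maternity/tier1 25 > Surgery/tier1 23 > Psych/tier1 21 > Rehab/tier1 20 > Burn/tier2 16 > Rehab/tier2 11 > Psych/tier2 9 > Surgery/tier2 7 > Maternity/tier2 4.
Fill Burn tier1 block (6 at 28) ; 31 left.
Fill Maternity tier1 block (7 at 25) ; 24 left.
Surgery/tier1 (23): +7 ; 17 left.
Psych/tier1 (21): +7 ; 10 left.
Rehab/tier1 (20): +2 ; 8 left.
Fill Burn tier2 block (6 at 16) ; 2 left.
Rehab/tier2: +2 of 6 at 11; pool empty.
Total = 28×6 + 25×7 + 23×7 + 21×7 + 20×2 + 16×6 + 11×2 = 809.

809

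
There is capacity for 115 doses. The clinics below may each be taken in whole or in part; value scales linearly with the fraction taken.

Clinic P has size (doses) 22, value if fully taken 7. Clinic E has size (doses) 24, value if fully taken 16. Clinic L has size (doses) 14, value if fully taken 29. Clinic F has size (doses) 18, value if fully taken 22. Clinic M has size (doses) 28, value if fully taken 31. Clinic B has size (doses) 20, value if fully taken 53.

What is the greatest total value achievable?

154.5

Rank by value-to-size ratio: Clinic B 53/20≈2.65, Clinic L 29/14≈2.07, Clinic F 22/18≈1.22, Clinic M 31/28≈1.11, Clinic E 16/24≈0.667, Clinic P 7/22≈0.318.
All 20 doses of Clinic B fit (value 53) → 95 remain.
Take all of Clinic L (14 doses, value 29) → 81 doses left.
Take all of Clinic F (18 doses, value 22) → 63 doses left.
Take all of Clinic M (28 doses, value 31) → 35 doses left.
All 24 doses of Clinic E fit (value 16) → 11 remain.
Only 11 doses remain; take 11/22 of Clinic P for value 7×11/22 = 3.5.
Total value = 154.5.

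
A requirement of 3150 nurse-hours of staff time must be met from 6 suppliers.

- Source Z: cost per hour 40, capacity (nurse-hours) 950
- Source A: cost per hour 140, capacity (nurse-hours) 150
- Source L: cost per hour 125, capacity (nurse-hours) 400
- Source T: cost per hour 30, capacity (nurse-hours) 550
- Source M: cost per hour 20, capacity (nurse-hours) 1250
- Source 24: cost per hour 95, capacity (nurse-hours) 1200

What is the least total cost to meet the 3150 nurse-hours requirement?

117500

Use suppliers in increasing cost order.
Source M at 20: take all 1250 nurse-hours → 1900 still needed.
Take 550 from Source T at 30 → need 1350 more.
Source Z at 40: take all 950 nurse-hours → 400 still needed.
Source 24 at 95: take 400 of its 1200 → requirement met.
Source L, Source A: unused.
Cost = 1250×20 + 550×30 + 950×40 + 400×95 = 117500.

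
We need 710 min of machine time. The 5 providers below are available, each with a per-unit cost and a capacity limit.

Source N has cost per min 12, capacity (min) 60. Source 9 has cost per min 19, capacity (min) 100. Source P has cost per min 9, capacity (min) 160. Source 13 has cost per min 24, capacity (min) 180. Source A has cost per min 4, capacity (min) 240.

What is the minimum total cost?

Use providers in increasing cost order.
Source A (4): use full 240 — 470 min to go.
Source P (9): use full 160 — 310 min to go.
Source N at 12: take all 60 min — 250 still needed.
Source 9 (19): use full 100 — 150 min to go.
Source 13 at 24: take 150 of its 180 — requirement met.
Cost = 240×4 + 160×9 + 60×12 + 100×19 + 150×24 = 8620.

8620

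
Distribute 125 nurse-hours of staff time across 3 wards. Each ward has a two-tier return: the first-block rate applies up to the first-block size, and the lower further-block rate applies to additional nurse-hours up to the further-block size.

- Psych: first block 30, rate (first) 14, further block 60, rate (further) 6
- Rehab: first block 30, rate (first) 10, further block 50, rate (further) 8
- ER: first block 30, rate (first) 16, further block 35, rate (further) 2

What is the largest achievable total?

Treat each block as its own option and order by rate: ER/tier1 16 > Psych/tier1 14 > Rehab/tier1 10 > Rehab/tier2 8 > Psych/tier2 6 > ER/tier2 2.
Fill ER tier1 block (30 at 16) → 95 left.
Psych/tier1 (14): +30 → 65 left.
Rehab tier1 at 10: fill all 30 → 35 left.
Rehab tier2 at 8: only 35 left, fill 35.
Total = 16×30 + 14×30 + 10×30 + 8×35 = 1480.

1480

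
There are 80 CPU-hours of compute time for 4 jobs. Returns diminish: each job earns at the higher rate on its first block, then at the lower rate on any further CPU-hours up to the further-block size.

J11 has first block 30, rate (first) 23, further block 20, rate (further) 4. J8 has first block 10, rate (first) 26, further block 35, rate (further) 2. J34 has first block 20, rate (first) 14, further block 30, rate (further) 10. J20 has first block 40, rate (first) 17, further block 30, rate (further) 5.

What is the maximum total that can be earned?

1630

Rank every tier by rate: J8/tier1 26 > J11/tier1 23 > J20/tier1 17 > J34/tier1 14 > J34/tier2 10 > J20/tier2 5 > J11/tier2 4 > J8/tier2 2.
J8 tier1 at 26: fill all 10 — 70 left.
Fill J11 tier1 block (30 at 23) — 40 left.
Fill J20 tier1 block (40 at 17) — 0 left.
Total = 26×10 + 23×30 + 17×40 = 1630.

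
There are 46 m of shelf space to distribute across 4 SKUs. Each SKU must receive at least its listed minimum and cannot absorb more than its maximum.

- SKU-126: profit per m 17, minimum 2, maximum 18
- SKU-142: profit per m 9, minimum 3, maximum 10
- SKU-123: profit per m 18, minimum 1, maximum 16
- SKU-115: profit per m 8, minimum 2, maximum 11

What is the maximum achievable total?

700

Meeting every minimum uses 2+3+1+2 = 8 m, leaving 38.
Highest profit per m first: SKU-123 18 > SKU-126 17 > SKU-142 9 > SKU-115 8.
SKU-123: +15 to 16 (cap) → 23 left.
Give SKU-126 16 more to hit its cap of 18 → 7 left.
SKU-142 takes 7 more to reach its cap of 10 → 0 left.
Total = 17×18 + 9×10 + 18×16 + 8×2 = 700.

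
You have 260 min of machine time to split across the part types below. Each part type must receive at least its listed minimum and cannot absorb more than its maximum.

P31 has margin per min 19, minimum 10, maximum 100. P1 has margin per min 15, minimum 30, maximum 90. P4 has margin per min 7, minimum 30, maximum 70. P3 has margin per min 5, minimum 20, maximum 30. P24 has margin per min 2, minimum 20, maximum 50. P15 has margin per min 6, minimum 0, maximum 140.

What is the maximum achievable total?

3600

Meeting every minimum uses 10+30+30+20+20+0 = 110 min, leaving 150.
Order the part types by margin per min: P31 19 > P1 15 > P4 7 > P15 6 > P3 5 > P24 2.
P31 takes 90 more to reach its cap of 100 — 60 left.
P1 takes 60 more to reach its cap of 90 — 0 left.
Total = 19×100 + 15×90 + 7×30 + 5×20 + 2×20 = 3600.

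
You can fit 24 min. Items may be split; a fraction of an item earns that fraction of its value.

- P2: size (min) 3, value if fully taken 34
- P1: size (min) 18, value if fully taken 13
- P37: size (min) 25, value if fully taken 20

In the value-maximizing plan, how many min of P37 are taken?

21

Rank by value-to-size ratio: P2 34/3≈11.3, P37 20/25≈0.8, P1 13/18≈0.722.
All 3 min of P2 fit (value 34) — 21 remain.
21 min left: a 21/25 share of P37 gives 20×21/25 = 16.8.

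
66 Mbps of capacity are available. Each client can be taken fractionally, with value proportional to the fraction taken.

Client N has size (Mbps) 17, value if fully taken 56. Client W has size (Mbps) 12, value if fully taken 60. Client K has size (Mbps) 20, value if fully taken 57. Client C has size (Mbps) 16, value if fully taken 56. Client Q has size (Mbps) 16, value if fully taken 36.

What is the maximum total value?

Rank by value-to-size ratio: Client W 60/12≈5, Client C 56/16≈3.5, Client N 56/17≈3.29, Client K 57/20≈2.85, Client Q 36/16≈2.25.
All 12 Mbps of Client W fit (value 60) — 54 remain.
Take all of Client C (16 Mbps, value 56) — 38 Mbps left.
Client N: take in full, 17 Mbps for value 56 — 21 left.
Client K: take in full, 20 Mbps for value 57 — 1 left.
1 Mbps left: a 1/16 share of Client Q gives 36×1/16 = 2.25.
Total value = 231.25.

231.25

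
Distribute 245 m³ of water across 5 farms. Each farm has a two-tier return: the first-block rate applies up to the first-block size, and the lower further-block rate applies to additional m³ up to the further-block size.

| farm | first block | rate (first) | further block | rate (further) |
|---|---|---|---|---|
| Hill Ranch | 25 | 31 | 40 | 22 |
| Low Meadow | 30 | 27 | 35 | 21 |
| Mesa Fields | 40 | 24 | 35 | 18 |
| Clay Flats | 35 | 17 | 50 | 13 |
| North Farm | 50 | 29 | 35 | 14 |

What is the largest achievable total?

6060

Rank every tier by rate: Hill Ranch/T1 31 > North Farm/T1 29 > Low Meadow/T1 27 > Mesa Fields/T1 24 > Hill Ranch/T2 22 > Low Meadow/T2 21 > Mesa Fields/T2 18 > Clay Flats/T1 17 > North Farm/T2 14 > Clay Flats/T2 13.
Hill Ranch T1 at 31: fill all 25 ; 220 left.
North Farm T1 at 29: fill all 50 ; 170 left.
Low Meadow/T1 (27): +30 ; 140 left.
Mesa Fields/T1 (24): +40 ; 100 left.
Fill Hill Ranch T2 block (40 at 22) ; 60 left.
Low Meadow T2 at 21: fill all 35 ; 25 left.
Mesa Fields/T2: +25 of 35 at 18; pool empty.
Total = 31×25 + 29×50 + 27×30 + 24×40 + 22×40 + 21×35 + 18×25 = 6060.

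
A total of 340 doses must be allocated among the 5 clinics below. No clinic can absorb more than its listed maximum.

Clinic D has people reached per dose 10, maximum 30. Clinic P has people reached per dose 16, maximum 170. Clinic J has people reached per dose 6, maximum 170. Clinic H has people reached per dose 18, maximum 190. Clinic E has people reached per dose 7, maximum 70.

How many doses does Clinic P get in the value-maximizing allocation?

Highest people reached per dose first: Clinic H 18 > Clinic P 16 > Clinic D 10 > Clinic E 7 > Clinic J 6.
Give Clinic H 190 to hit its cap of 190 ; 150 left.
Only 150 left; Clinic P takes them to reach 150.

150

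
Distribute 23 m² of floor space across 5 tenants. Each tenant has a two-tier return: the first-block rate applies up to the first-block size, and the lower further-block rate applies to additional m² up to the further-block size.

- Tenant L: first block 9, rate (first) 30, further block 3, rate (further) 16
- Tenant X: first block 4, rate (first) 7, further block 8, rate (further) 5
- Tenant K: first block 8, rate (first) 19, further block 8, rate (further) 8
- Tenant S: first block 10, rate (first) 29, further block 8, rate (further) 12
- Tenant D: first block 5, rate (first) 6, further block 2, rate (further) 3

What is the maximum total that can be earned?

636

Order all 10 blocks by rate: Tenant L/first 30 > Tenant S/first 29 > Tenant K/first 19 > Tenant L/second 16 > Tenant S/second 12 > Tenant K/second 8 > Tenant X/first 7 > Tenant D/first 6 > Tenant X/second 5 > Tenant D/second 3.
Fill Tenant L first block (9 at 30) — 14 left.
Tenant S first at 29: fill all 10 — 4 left.
Tenant K/first: +4 of 8 at 19; pool empty.
Total = 30×9 + 29×10 + 19×4 = 636.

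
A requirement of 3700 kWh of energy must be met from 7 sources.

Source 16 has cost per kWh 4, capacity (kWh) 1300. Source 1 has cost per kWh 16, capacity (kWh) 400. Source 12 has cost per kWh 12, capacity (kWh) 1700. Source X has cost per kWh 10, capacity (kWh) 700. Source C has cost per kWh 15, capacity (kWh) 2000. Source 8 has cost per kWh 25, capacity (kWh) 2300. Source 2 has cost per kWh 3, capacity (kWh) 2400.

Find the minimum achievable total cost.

Fill from the cheapest source first.
Source 2 (3): use full 2400 ; 1300 kWh to go.
Source 16 at 4: take all 1300 kWh ; 0 still needed.
Source X, Source 12, Source C, Source 1, Source 8: unused.
Cost = 2400×3 + 1300×4 = 12400.

12400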